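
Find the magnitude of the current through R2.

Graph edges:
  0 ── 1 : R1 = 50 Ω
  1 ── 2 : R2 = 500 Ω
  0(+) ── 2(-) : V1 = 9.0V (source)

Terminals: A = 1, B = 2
Nodal analysis, taking node 2 as the 0 V reference.
Source V1 fixes V_0 = 9 V.
KCL at each unknown node (sum of currents leaving = 0; resistances in Ω):
  Node 1: (V_1 - 9)/50 + (V_1 - 0)/500 = 0
Collecting terms: 0.022 × V_1 = 0.18  =>  V_1 = 8.182 V
I_R2 = (V_1 - V_2)/R2 = (8.182 - 0)/500 = 0.01636 A
|I_R2| = 0.01636 A

Final answer: |I_R2| = 0.01636 A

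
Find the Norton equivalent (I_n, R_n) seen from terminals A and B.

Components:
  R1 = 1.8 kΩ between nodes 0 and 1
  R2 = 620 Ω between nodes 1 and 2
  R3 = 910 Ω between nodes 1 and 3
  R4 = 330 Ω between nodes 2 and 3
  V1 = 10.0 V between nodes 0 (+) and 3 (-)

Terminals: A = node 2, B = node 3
Find the Thévenin equivalent first; then I_n = V_th/R_th and R_n = R_th.
Step 1 — V_th is the open-circuit voltage V_A - V_B (nothing connected across the terminals).
Nodal analysis, taking node 3 as the 0 V reference.
Source V1 fixes V_0 = 10 V.
KCL at each unknown node (sum of currents leaving = 0; resistances in Ω):
  Node 1: (V_1 - 10)/1800 + (V_1 - V_2)/620 + (V_1 - 0)/910 = 0
  Node 2: (V_2 - V_1)/620 + (V_2 - 0)/330 = 0
Collecting terms (coefficients in siemens):
  0.003267·V_1 - 0.001613·V_2 = 0.005556
  0.004643·V_2 - 0.001613·V_1 = 0
Determinant D = (0.003267)(0.004643) - (-0.001613)(-0.001613) = 0.00001257
V_1 = [(0.005556)(0.004643) - (-0.001613)(0)]/D = 2.052 V
V_2 = [(0.003267)(0) - (0.005556)(-0.001613)]/D = 0.7129 V
V_th = V_2 - V_3 = 0.7129 - 0 = 0.7129 V
Step 2 — R_th: zero the source — replace V1 by a short circuit (node 3 merges into node 0) — and find the resistance seen between A (node 2) and B (node 0).
Reduce the network between node 2 (A) and node 0 (B) by series/parallel combination:
  Rp1 = R1 ‖ R3 (parallel, both between nodes 0 and 1) = 1/(1/1800 + 1/910) = 604.4 Ω
  Rs1 = R2 + Rp1 (series, joined only at node 1) = 620 + 604.4 = 1224 Ω
  Rp2 = R4 ‖ Rs1 (parallel, both between nodes 0 and 2) = 1/(1/330 + 1/1224) = 259.9 Ω
R_th = 259.9 Ω
I_n = V_th/R_th = 0.7129/259.9 = 0.002742 A, and R_n = R_th = 259.9 Ω

Final answer: I_n = 0.002742 A, R_n = 259.9 Ω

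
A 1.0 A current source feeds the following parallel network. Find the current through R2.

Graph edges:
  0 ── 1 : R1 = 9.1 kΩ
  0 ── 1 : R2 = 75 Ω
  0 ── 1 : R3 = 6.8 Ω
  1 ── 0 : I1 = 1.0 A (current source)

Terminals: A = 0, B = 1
All resistors sit directly between nodes 0 and 1, so they are in parallel and share one voltage V; the full source current 1 A splits among them.
1/R_par = 1/9100 + 1/75 + 1/6.8 = 0.1605 S  =>  R_par = 6.23 Ω
V = I × R_par = 1 × 6.23 = 6.23 V
I_R2 = V/R2 = 6.23/75 = 0.08307 A

Final answer: 0.08307 A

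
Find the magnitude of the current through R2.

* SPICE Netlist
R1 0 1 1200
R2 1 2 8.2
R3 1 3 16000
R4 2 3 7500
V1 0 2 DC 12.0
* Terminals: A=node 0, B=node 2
Nodal analysis, taking node 2 as the 0 V reference.
Source V1 fixes V_0 = 12 V.
KCL at each unknown node (sum of currents leaving = 0; resistances in Ω):
  Node 1: (V_1 - 12)/1200 + (V_1 - 0)/8.2 + (V_1 - V_3)/16000 = 0
  Node 3: (V_3 - V_1)/16000 + (V_3 - 0)/7500 = 0
Collecting terms (coefficients in siemens):
  0.1228·V_1 - 0.0000625·V_3 = 0.01
  0.0001958·V_3 - 0.0000625·V_1 = 0
Determinant D = (0.1228)(0.0001958) - (-0.0000625)(-0.0000625) = 0.00002405
V_1 = [(0.01)(0.0001958) - (-0.0000625)(0)]/D = 0.08142 V
V_3 = [(0.1228)(0) - (0.01)(-0.0000625)]/D = 0.02598 V
I_R2 = (V_1 - V_2)/R2 = (0.08142 - 0)/8.2 = 0.009929 A
|I_R2| = 0.009929 A

Final answer: |I_R2| = 0.009929 A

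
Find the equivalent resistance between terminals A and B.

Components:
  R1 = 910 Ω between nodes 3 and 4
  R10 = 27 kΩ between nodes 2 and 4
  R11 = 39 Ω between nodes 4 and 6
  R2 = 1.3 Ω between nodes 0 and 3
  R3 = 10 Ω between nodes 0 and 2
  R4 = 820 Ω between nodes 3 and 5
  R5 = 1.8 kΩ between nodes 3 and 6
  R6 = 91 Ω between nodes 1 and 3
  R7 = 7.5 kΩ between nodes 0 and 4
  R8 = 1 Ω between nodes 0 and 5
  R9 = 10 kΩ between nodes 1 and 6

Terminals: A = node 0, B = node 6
The network is not a plain series/parallel combination. Inject a 1 A test current into terminal A (node 0) and return it from terminal B (node 6); then R_eq = V_A / (1 A).
Nodal analysis, taking node 6 as the 0 V reference.
Current source I_test pushes 1 A into node 0 and draws it out of node 6.
KCL at each unknown node (sum of currents leaving = 0; resistances in Ω):
  Node 0: (V_0 - V_3)/1.3 + (V_0 - V_2)/10 + (V_0 - V_4)/7500 + (V_0 - V_5)/1 - 1 = 0
  Node 1: (V_1 - V_3)/91 + (V_1 - 0)/10000 = 0
  Node 2: (V_2 - V_0)/10 + (V_2 - V_4)/27000 = 0
  Node 3: (V_3 - V_0)/1.3 + (V_3 - V_1)/91 + (V_3 - V_4)/910 + (V_3 - V_5)/820 + (V_3 - 0)/1800 = 0
  Node 4: (V_4 - V_0)/7500 + (V_4 - V_2)/27000 + (V_4 - V_3)/910 + (V_4 - 0)/39 = 0
  Node 5: (V_5 - V_0)/1 + (V_5 - V_3)/820 = 0
Collecting terms (coefficients in siemens):
  1.869·V_0 - 0.1·V_2 - 0.7692·V_3 - 0.0001333·V_4 - 1·V_5 = 1
  0.01109·V_1 - 0.01099·V_3 = 0
  0.1·V_2 - 0.1·V_0 - 0.00003704·V_4 = 0
  0.7831·V_3 - 0.7692·V_0 - 0.01099·V_1 - 0.001099·V_4 - 0.00122·V_5 = 0
  0.02691·V_4 - 0.0001333·V_0 - 0.00003704·V_2 - 0.001099·V_3 = 0
  1.001·V_5 - 1·V_0 - 0.00122·V_3 = 0
Solving these 6 simultaneous equations (Gaussian elimination) gives:
  V_0 = 537.5 V, V_1 = 531.5 V, V_2 = 537.4 V, V_3 = 536.4 V
  V_4 = 25.31 V, V_5 = 537.5 V
R_eq = V_0 / 1 A = 537.5 Ω

Final answer: 537.5 Ω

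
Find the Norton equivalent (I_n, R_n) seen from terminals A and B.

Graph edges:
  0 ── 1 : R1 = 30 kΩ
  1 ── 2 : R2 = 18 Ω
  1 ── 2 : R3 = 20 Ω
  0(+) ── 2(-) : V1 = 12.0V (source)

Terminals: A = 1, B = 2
Find the Thévenin equivalent first; then I_n = V_th/R_th and R_n = R_th.
Step 1 — V_th is the open-circuit voltage V_A - V_B (nothing connected across the terminals).
Nodal analysis, taking node 2 as the 0 V reference.
Source V1 fixes V_0 = 12 V.
KCL at each unknown node (sum of currents leaving = 0; resistances in Ω):
  Node 1: (V_1 - 12)/30000 + (V_1 - 0)/18 + (V_1 - 0)/20 = 0
Collecting terms: 0.1056 × V_1 = 0.0004  =>  V_1 = 0.003788 V
V_th = V_1 - V_2 = 0.003788 - 0 = 0.003788 V
Step 2 — R_th: zero the source — replace V1 by a short circuit (node 2 merges into node 0) — and find the resistance seen between A (node 1) and B (node 0).
Reduce the network between node 1 (A) and node 0 (B) by series/parallel combination:
  Rp1 = R1 ‖ R2 ‖ R3 (parallel, all between nodes 0 and 1) = 1/(1/30000 + 1/18 + 1/20) = 9.471 Ω
R_th = 9.471 Ω
I_n = V_th/R_th = 0.003788/9.471 = 0.0004 A, and R_n = R_th = 9.471 Ω

Final answer: I_n = 0.0004 A, R_n = 9.471 Ω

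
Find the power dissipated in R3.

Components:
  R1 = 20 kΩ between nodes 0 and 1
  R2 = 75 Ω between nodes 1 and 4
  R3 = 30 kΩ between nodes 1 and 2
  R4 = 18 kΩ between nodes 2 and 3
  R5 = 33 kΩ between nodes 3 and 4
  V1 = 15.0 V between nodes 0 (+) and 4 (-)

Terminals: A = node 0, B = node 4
Nodal analysis, taking node 4 as the 0 V reference.
Source V1 fixes V_0 = 15 V.
KCL at each unknown node (sum of currents leaving = 0; resistances in Ω):
  Node 1: (V_1 - 15)/20000 + (V_1 - 0)/75 + (V_1 - V_2)/30000 = 0
  Node 2: (V_2 - V_1)/30000 + (V_2 - V_3)/18000 = 0
  Node 3: (V_3 - V_2)/18000 + (V_3 - 0)/33000 = 0
Collecting terms (coefficients in siemens):
  0.01342·V_1 - 0.00003333·V_2 = 0.00075
  0.00008889·V_2 - 0.00003333·V_1 - 0.00005556·V_3 = 0
  0.00008586·V_3 - 0.00005556·V_2 = 0
Solving these 3 simultaneous equations (Gaussian elimination) gives:
  V_1 = 0.05599 V, V_2 = 0.03525 V, V_3 = 0.02281 V
I_R3 = (V_1 - V_2)/R3 = (0.05599 - 0.03525)/30000 = 0.0000006912 A
P_R3 = I_R3² × R3 = (0.0000006912)² × 30000 = 0.00000001433 W

Final answer: 1.433e-08 W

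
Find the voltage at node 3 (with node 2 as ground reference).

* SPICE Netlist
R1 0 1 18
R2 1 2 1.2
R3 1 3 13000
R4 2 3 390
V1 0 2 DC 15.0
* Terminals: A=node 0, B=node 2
Nodal analysis, taking node 2 as the 0 V reference.
Source V1 fixes V_0 = 15 V.
KCL at each unknown node (sum of currents leaving = 0; resistances in Ω):
  Node 1: (V_1 - 15)/18 + (V_1 - 0)/1.2 + (V_1 - V_3)/13000 = 0
  Node 3: (V_3 - V_1)/13000 + (V_3 - 0)/390 = 0
Collecting terms (coefficients in siemens):
  0.889·V_1 - 0.00007692·V_3 = 0.8333
  0.002641·V_3 - 0.00007692·V_1 = 0
Determinant D = (0.889)(0.002641) - (-0.00007692)(-0.00007692) = 0.002348
V_1 = [(0.8333)(0.002641) - (-0.00007692)(0)]/D = 0.9374 V
V_3 = [(0.889)(0) - (0.8333)(-0.00007692)]/D = 0.0273 V
The requested potential is V_3 = 0.0273 V.

Final answer: V_3 = 0.0273 V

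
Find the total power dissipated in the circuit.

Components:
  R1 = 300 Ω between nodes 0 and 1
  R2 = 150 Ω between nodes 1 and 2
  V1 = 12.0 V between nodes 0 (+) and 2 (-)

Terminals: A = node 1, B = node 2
Nodal analysis, taking node 2 as the 0 V reference.
Source V1 fixes V_0 = 12 V.
KCL at each unknown node (sum of currents leaving = 0; resistances in Ω):
  Node 1: (V_1 - 12)/300 + (V_1 - 0)/150 = 0
Collecting terms: 0.01 × V_1 = 0.04  =>  V_1 = 4 V
Power in each resistor, P = (ΔV)²/R:
  P_R1 = (12 - 4)²/300 = 0.2133 W
  P_R2 = (4 - 0)²/150 = 0.1067 W
P_total = P_R1 + P_R2 = 0.32 W

Final answer: 0.32 W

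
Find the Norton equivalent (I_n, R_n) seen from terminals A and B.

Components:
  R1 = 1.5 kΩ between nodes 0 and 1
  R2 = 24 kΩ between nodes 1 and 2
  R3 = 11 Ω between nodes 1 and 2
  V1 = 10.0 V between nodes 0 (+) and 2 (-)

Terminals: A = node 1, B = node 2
Find the Thévenin equivalent first; then I_n = V_th/R_th and R_n = R_th.
Step 1 — V_th is the open-circuit voltage V_A - V_B (nothing connected across the terminals).
Nodal analysis, taking node 2 as the 0 V reference.
Source V1 fixes V_0 = 10 V.
KCL at each unknown node (sum of currents leaving = 0; resistances in Ω):
  Node 1: (V_1 - 10)/1500 + (V_1 - 0)/24000 + (V_1 - 0)/11 = 0
Collecting terms: 0.09162 × V_1 = 0.006667  =>  V_1 = 0.07277 V
V_th = V_1 - V_2 = 0.07277 - 0 = 0.07277 V
Step 2 — R_th: zero the source — replace V1 by a short circuit (node 2 merges into node 0) — and find the resistance seen between A (node 1) and B (node 0).
Reduce the network between node 1 (A) and node 0 (B) by series/parallel combination:
  Rp1 = R1 ‖ R2 ‖ R3 (parallel, all between nodes 0 and 1) = 1/(1/1500 + 1/24000 + 1/11) = 10.91 Ω
R_th = 10.91 Ω
I_n = V_th/R_th = 0.07277/10.91 = 0.006667 A, and R_n = R_th = 10.91 Ω

Final answer: I_n = 0.006667 A, R_n = 10.91 Ω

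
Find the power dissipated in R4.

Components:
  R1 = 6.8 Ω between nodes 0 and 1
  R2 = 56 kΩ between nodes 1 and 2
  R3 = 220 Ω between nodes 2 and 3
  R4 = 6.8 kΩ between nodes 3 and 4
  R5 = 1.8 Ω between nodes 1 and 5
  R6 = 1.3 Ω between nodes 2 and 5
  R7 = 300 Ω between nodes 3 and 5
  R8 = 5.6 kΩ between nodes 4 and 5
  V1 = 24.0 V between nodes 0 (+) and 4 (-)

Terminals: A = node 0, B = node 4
Nodal analysis, taking node 4 as the 0 V reference.
Source V1 fixes V_0 = 24 V.
KCL at each unknown node (sum of currents leaving = 0; resistances in Ω):
  Node 1: (V_1 - 24)/6.8 + (V_1 - V_2)/56000 + (V_1 - V_5)/1.8 = 0
  Node 2: (V_2 - V_1)/56000 + (V_2 - V_3)/220 + (V_2 - V_5)/1.3 = 0
  Node 3: (V_3 - V_2)/220 + (V_3 - 0)/6800 + (V_3 - V_5)/300 = 0
  Node 5: (V_5 - V_1)/1.8 + (V_5 - V_2)/1.3 + (V_5 - V_3)/300 + (V_5 - 0)/5600 = 0
Collecting terms (coefficients in siemens):
  0.7026·V_1 - 0.00001786·V_2 - 0.5556·V_5 = 3.529
  0.7738·V_2 - 0.00001786·V_1 - 0.004545·V_3 - 0.7692·V_5 = 0
  0.008026·V_3 - 0.004545·V_2 - 0.003333·V_5 = 0
  1.328·V_5 - 0.5556·V_1 - 0.7692·V_2 - 0.003333·V_3 = 0
Solving these 4 simultaneous equations (Gaussian elimination) gives:
  V_1 = 23.95 V, V_2 = 23.93 V, V_3 = 23.49 V, V_5 = 23.93 V
I_R4 = (V_3 - V_4)/R4 = (23.49 - 0)/6800 = 0.003455 A
P_R4 = I_R4² × R4 = (0.003455)² × 6800 = 0.08117 W

Final answer: 0.08117 W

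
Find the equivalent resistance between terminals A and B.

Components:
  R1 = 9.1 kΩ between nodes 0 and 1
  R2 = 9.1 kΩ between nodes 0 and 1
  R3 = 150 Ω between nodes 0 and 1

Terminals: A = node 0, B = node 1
Reduce the network between node 0 (A) and node 1 (B) by series/parallel combination:
  Rp1 = R1 ‖ R2 ‖ R3 (parallel, all between nodes 0 and 1) = 1/(1/9100 + 1/9100 + 1/150) = 145.2 Ω
R_eq = 145.2 Ω

Final answer: 145.2 Ω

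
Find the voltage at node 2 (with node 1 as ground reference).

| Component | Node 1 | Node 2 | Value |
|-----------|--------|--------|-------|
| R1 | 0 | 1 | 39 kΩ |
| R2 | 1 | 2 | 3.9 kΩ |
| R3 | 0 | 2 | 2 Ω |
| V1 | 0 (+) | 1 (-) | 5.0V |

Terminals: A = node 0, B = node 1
Nodal analysis, taking node 1 as the 0 V reference.
Source V1 fixes V_0 = 5 V.
KCL at each unknown node (sum of currents leaving = 0; resistances in Ω):
  Node 2: (V_2 - 0)/3900 + (V_2 - 5)/2 = 0
Collecting terms: 0.5003 × V_2 = 2.5  =>  V_2 = 4.997 V
The requested potential is V_2 = 4.997 V.

Final answer: V_2 = 4.997 V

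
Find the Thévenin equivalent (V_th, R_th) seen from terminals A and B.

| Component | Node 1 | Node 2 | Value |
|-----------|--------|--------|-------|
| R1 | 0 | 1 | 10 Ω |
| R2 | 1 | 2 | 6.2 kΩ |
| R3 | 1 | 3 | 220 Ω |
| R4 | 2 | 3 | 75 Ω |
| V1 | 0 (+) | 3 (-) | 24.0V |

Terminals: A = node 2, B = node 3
Step 1 — V_th is the open-circuit voltage V_A - V_B (nothing connected across the terminals).
Nodal analysis, taking node 3 as the 0 V reference.
Source V1 fixes V_0 = 24 V.
KCL at each unknown node (sum of currents leaving = 0; resistances in Ω):
  Node 1: (V_1 - 24)/10 + (V_1 - V_2)/6200 + (V_1 - 0)/220 = 0
  Node 2: (V_2 - V_1)/6200 + (V_2 - 0)/75 = 0
Collecting terms (coefficients in siemens):
  0.1047·V_1 - 0.0001613·V_2 = 2.4
  0.01349·V_2 - 0.0001613·V_1 = 0
Determinant D = (0.1047)(0.01349) - (-0.0001613)(-0.0001613) = 0.001413
V_1 = [(2.4)(0.01349) - (-0.0001613)(0)]/D = 22.92 V
V_2 = [(0.1047)(0) - (2.4)(-0.0001613)]/D = 0.274 V
V_th = V_2 - V_3 = 0.274 - 0 = 0.274 V
Step 2 — R_th: zero the source — replace V1 by a short circuit (node 3 merges into node 0) — and find the resistance seen between A (node 2) and B (node 0).
Reduce the network between node 2 (A) and node 0 (B) by series/parallel combination:
  Rp1 = R1 ‖ R3 (parallel, both between nodes 0 and 1) = 1/(1/10 + 1/220) = 9.565 Ω
  Rs1 = R2 + Rp1 (series, joined only at node 1) = 6200 + 9.565 = 6210 Ω
  Rp2 = R4 ‖ Rs1 (parallel, both between nodes 0 and 2) = 1/(1/75 + 1/6210) = 74.1 Ω
R_th = 74.1 Ω

Final answer: V_th = 0.274 V, R_th = 74.1 Ω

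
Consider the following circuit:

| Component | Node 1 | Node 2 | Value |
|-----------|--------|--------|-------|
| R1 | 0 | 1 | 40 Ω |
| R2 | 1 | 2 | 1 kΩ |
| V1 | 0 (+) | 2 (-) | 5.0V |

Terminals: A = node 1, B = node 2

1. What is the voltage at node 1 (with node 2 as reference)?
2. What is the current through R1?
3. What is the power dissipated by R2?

Nodal analysis, taking node 2 as the 0 V reference.
Source V1 fixes V_0 = 5 V.
KCL at each unknown node (sum of currents leaving = 0; resistances in Ω):
  Node 1: (V_1 - 5)/40 + (V_1 - 0)/1000 = 0
Collecting terms: 0.026 × V_1 = 0.125  =>  V_1 = 4.808 V
Part 1:
  Read off the nodal solution: V_1 = 4.808 V
Part 2:
  I_R1 = (V_0 - V_1)/R1 = (5 - 4.808)/40 = 0.004808 A
  Magnitude: I_R1 = 0.004808 A
Part 3:
  I_R2 = (V_1 - V_2)/R2 = (4.808 - 0)/1000 = 0.004808 A
  P_R2 = I_R2² × R2 = (0.004808)² × 1000 = 0.02311 W

Final answers:
1. V_1 = 4.808 V
2. I_R1 = 0.004808 A
3. P_R2 = 0.02311 W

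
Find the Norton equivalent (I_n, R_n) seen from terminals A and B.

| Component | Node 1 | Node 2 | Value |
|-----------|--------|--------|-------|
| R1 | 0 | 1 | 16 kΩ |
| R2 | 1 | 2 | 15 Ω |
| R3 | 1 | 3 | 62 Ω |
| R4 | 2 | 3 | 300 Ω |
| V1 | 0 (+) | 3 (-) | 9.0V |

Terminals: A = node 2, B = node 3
Find the Thévenin equivalent first; then I_n = V_th/R_th and R_n = R_th.
Step 1 — V_th is the open-circuit voltage V_A - V_B (nothing connected across the terminals).
Nodal analysis, taking node 3 as the 0 V reference.
Source V1 fixes V_0 = 9 V.
KCL at each unknown node (sum of currents leaving = 0; resistances in Ω):
  Node 1: (V_1 - 9)/16000 + (V_1 - V_2)/15 + (V_1 - 0)/62 = 0
  Node 2: (V_2 - V_1)/15 + (V_2 - 0)/300 = 0
Collecting terms (coefficients in siemens):
  0.08286·V_1 - 0.06667·V_2 = 0.0005625
  0.07·V_2 - 0.06667·V_1 = 0
Determinant D = (0.08286)(0.07) - (-0.06667)(-0.06667) = 0.001356
V_1 = [(0.0005625)(0.07) - (-0.06667)(0)]/D = 0.02905 V
V_2 = [(0.08286)(0) - (0.0005625)(-0.06667)]/D = 0.02766 V
V_th = V_2 - V_3 = 0.02766 - 0 = 0.02766 V
Step 2 — R_th: zero the source — replace V1 by a short circuit (node 3 merges into node 0) — and find the resistance seen between A (node 2) and B (node 0).
Reduce the network between node 2 (A) and node 0 (B) by series/parallel combination:
  Rp1 = R1 ‖ R3 (parallel, both between nodes 0 and 1) = 1/(1/16000 + 1/62) = 61.76 Ω
  Rs1 = R2 + Rp1 (series, joined only at node 1) = 15 + 61.76 = 76.76 Ω
  Rp2 = R4 ‖ Rs1 (parallel, both between nodes 0 and 2) = 1/(1/300 + 1/76.76) = 61.12 Ω
R_th = 61.12 Ω
I_n = V_th/R_th = 0.02766/61.12 = 0.0004526 A, and R_n = R_th = 61.12 Ω

Final answer: I_n = 0.0004526 A, R_n = 61.12 Ω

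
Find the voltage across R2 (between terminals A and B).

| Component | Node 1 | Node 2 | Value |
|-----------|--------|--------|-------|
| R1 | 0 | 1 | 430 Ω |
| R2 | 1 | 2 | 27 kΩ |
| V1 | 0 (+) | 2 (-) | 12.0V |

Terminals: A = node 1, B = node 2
R1 and R2 are in series across V1 (node 0 → node 1 → node 2), and the output A–B is taken across R2, so this is a voltage divider.
Series current: I = V1/(R1 + R2) = 12/(430 + 27000) = 12/27430 = 0.0004375 A
V_R2 = I × R2 = V1 × R2/(R1 + R2) = 12 × 27000/27430 = 11.81 V

Final answer: 11.81 V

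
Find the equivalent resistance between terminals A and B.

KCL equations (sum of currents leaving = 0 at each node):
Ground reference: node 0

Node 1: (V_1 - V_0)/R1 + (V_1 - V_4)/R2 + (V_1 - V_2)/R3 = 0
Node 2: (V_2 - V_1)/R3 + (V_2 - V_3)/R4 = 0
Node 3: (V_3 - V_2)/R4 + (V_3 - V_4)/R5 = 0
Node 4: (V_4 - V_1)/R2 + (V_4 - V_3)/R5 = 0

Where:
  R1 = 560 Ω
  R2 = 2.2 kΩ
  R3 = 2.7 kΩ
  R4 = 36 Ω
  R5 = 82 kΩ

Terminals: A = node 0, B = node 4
Reduce the network between node 0 (A) and node 4 (B) by series/parallel combination:
  Rs1 = R3 + R4 (series, joined only at node 2) = 2700 + 36 = 2736 Ω
  Rs2 = R5 + Rs1 (series, joined only at node 3) = 82000 + 2736 = 84740 Ω
  Rp1 = R2 ‖ Rs2 (parallel, both between nodes 1 and 4) = 1/(1/2200 + 1/84740) = 2144 Ω
  Rs3 = R1 + Rp1 (series, joined only at node 1) = 560 + 2144 = 2704 Ω
R_eq = 2.704 kΩ

Final answer: 2.704 kΩ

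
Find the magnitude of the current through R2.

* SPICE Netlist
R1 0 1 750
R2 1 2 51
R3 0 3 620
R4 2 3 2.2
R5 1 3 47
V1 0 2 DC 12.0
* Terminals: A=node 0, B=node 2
Nodal analysis, taking node 2 as the 0 V reference.
Source V1 fixes V_0 = 12 V.
KCL at each unknown node (sum of currents leaving = 0; resistances in Ω):
  Node 1: (V_1 - 12)/750 + (V_1 - 0)/51 + (V_1 - V_3)/47 = 0
  Node 3: (V_3 - 12)/620 + (V_3 - 0)/2.2 + (V_3 - V_1)/47 = 0
Collecting terms (coefficients in siemens):
  0.04222·V_1 - 0.02128·V_3 = 0.016
  0.4774·V_3 - 0.02128·V_1 = 0.01935
Determinant D = (0.04222)(0.4774) - (-0.02128)(-0.02128) = 0.0197
V_1 = [(0.016)(0.4774) - (-0.02128)(0.01935)]/D = 0.4086 V
V_3 = [(0.04222)(0.01935) - (0.016)(-0.02128)]/D = 0.05875 V
I_R2 = (V_1 - V_2)/R2 = (0.4086 - 0)/51 = 0.008012 A
|I_R2| = 0.008012 A

Final answer: |I_R2| = 0.008012 A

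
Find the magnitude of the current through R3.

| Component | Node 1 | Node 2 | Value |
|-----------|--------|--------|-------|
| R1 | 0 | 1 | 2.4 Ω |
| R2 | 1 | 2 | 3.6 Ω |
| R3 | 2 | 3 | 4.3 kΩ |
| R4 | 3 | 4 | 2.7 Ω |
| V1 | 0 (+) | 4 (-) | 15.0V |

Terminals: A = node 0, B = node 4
Nodal analysis, taking node 4 as the 0 V reference.
Source V1 fixes V_0 = 15 V.
KCL at each unknown node (sum of currents leaving = 0; resistances in Ω):
  Node 1: (V_1 - 15)/2.4 + (V_1 - V_2)/3.6 = 0
  Node 2: (V_2 - V_1)/3.6 + (V_2 - V_3)/4300 = 0
  Node 3: (V_3 - V_2)/4300 + (V_3 - 0)/2.7 = 0
Collecting terms (coefficients in siemens):
  0.6944·V_1 - 0.2778·V_2 = 6.25
  0.278·V_2 - 0.2778·V_1 - 0.0002326·V_3 = 0
  0.3706·V_3 - 0.0002326·V_2 = 0
Solving these 3 simultaneous equations (Gaussian elimination) gives:
  V_1 = 14.99 V, V_2 = 14.98 V, V_3 = 0.0094 V
I_R3 = (V_2 - V_3)/R3 = (14.98 - 0.0094)/4300 = 0.003481 A
|I_R3| = 0.003481 A

Final answer: |I_R3| = 0.003481 A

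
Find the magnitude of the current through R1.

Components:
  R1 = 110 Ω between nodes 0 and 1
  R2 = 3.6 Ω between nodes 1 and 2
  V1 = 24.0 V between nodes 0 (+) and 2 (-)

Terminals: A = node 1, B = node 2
Nodal analysis, taking node 2 as the 0 V reference.
Source V1 fixes V_0 = 24 V.
KCL at each unknown node (sum of currents leaving = 0; resistances in Ω):
  Node 1: (V_1 - 24)/110 + (V_1 - 0)/3.6 = 0
Collecting terms: 0.2869 × V_1 = 0.2182  =>  V_1 = 0.7606 V
I_R1 = (V_0 - V_1)/R1 = (24 - 0.7606)/110 = 0.2113 A
|I_R1| = 0.2113 A

Final answer: |I_R1| = 0.2113 A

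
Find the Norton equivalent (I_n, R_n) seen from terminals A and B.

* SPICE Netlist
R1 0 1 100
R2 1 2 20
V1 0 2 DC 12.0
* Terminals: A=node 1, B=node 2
Find the Thévenin equivalent first; then I_n = V_th/R_th and R_n = R_th.
Step 1 — V_th is the open-circuit voltage V_A - V_B (nothing connected across the terminals).
Nodal analysis, taking node 2 as the 0 V reference.
Source V1 fixes V_0 = 12 V.
KCL at each unknown node (sum of currents leaving = 0; resistances in Ω):
  Node 1: (V_1 - 12)/100 + (V_1 - 0)/20 = 0
Collecting terms: 0.06 × V_1 = 0.12  =>  V_1 = 2 V
V_th = V_1 - V_2 = 2 - 0 = 2 V
Step 2 — R_th: zero the source — replace V1 by a short circuit (node 2 merges into node 0) — and find the resistance seen between A (node 1) and B (node 0).
Reduce the network between node 1 (A) and node 0 (B) by series/parallel combination:
  Rp1 = R1 ‖ R2 (parallel, both between nodes 0 and 1) = 1/(1/100 + 1/20) = 16.67 Ω
R_th = 16.67 Ω
I_n = V_th/R_th = 2/16.67 = 0.12 A, and R_n = R_th = 16.67 Ω

Final answer: I_n = 0.12 A, R_n = 16.67 Ω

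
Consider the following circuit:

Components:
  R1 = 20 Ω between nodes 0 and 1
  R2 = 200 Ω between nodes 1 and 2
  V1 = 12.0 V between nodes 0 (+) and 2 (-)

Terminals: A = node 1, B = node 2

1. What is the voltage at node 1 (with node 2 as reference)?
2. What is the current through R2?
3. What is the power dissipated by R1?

Nodal analysis, taking node 2 as the 0 V reference.
Source V1 fixes V_0 = 12 V.
KCL at each unknown node (sum of currents leaving = 0; resistances in Ω):
  Node 1: (V_1 - 12)/20 + (V_1 - 0)/200 = 0
Collecting terms: 0.055 × V_1 = 0.6  =>  V_1 = 10.91 V
Part 1:
  Read off the nodal solution: V_1 = 10.91 V
Part 2:
  I_R2 = (V_1 - V_2)/R2 = (10.91 - 0)/200 = 0.05455 A
  Magnitude: I_R2 = 0.05455 A
Part 3:
  I_R1 = (V_0 - V_1)/R1 = (12 - 10.91)/20 = 0.05455 A
  P_R1 = I_R1² × R1 = (0.05455)² × 20 = 0.0595 W

Final answers:
1. V_1 = 10.91 V
2. I_R2 = 0.05455 A
3. P_R1 = 0.0595 W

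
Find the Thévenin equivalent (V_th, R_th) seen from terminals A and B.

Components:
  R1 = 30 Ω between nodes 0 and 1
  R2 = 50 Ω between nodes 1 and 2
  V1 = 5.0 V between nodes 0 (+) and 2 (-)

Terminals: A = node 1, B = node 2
Step 1 — V_th is the open-circuit voltage V_A - V_B (nothing connected across the terminals).
Nodal analysis, taking node 2 as the 0 V reference.
Source V1 fixes V_0 = 5 V.
KCL at each unknown node (sum of currents leaving = 0; resistances in Ω):
  Node 1: (V_1 - 5)/30 + (V_1 - 0)/50 = 0
Collecting terms: 0.05333 × V_1 = 0.1667  =>  V_1 = 3.125 V
V_th = V_1 - V_2 = 3.125 - 0 = 3.125 V
Step 2 — R_th: zero the source — replace V1 by a short circuit (node 2 merges into node 0) — and find the resistance seen between A (node 1) and B (node 0).
Reduce the network between node 1 (A) and node 0 (B) by series/parallel combination:
  Rp1 = R1 ‖ R2 (parallel, both between nodes 0 and 1) = 1/(1/30 + 1/50) = 18.75 Ω
R_th = 18.75 Ω

Final answer: V_th = 3.125 V, R_th = 18.75 Ω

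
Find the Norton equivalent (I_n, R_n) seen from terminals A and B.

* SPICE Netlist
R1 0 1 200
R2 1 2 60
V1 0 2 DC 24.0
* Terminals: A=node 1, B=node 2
Find the Thévenin equivalent first; then I_n = V_th/R_th and R_n = R_th.
Step 1 — V_th is the open-circuit voltage V_A - V_B (nothing connected across the terminals).
Nodal analysis, taking node 2 as the 0 V reference.
Source V1 fixes V_0 = 24 V.
KCL at each unknown node (sum of currents leaving = 0; resistances in Ω):
  Node 1: (V_1 - 24)/200 + (V_1 - 0)/60 = 0
Collecting terms: 0.02167 × V_1 = 0.12  =>  V_1 = 5.538 V
V_th = V_1 - V_2 = 5.538 - 0 = 5.538 V
Step 2 — R_th: zero the source — replace V1 by a short circuit (node 2 merges into node 0) — and find the resistance seen between A (node 1) and B (node 0).
Reduce the network between node 1 (A) and node 0 (B) by series/parallel combination:
  Rp1 = R1 ‖ R2 (parallel, both between nodes 0 and 1) = 1/(1/200 + 1/60) = 46.15 Ω
R_th = 46.15 Ω
I_n = V_th/R_th = 5.538/46.15 = 0.12 A, and R_n = R_th = 46.15 Ω

Final answer: I_n = 0.12 A, R_n = 46.15 Ω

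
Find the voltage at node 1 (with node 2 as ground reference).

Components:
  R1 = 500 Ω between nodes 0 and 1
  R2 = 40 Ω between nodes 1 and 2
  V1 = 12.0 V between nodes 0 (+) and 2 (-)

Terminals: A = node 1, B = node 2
Nodal analysis, taking node 2 as the 0 V reference.
Source V1 fixes V_0 = 12 V.
KCL at each unknown node (sum of currents leaving = 0; resistances in Ω):
  Node 1: (V_1 - 12)/500 + (V_1 - 0)/40 = 0
Collecting terms: 0.027 × V_1 = 0.024  =>  V_1 = 0.8889 V
The requested potential is V_1 = 0.8889 V.

Final answer: V_1 = 0.8889 V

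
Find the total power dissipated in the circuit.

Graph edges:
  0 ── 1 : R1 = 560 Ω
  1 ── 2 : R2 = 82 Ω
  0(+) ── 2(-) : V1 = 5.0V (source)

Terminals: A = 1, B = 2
Nodal analysis, taking node 2 as the 0 V reference.
Source V1 fixes V_0 = 5 V.
KCL at each unknown node (sum of currents leaving = 0; resistances in Ω):
  Node 1: (V_1 - 5)/560 + (V_1 - 0)/82 = 0
Collecting terms: 0.01398 × V_1 = 0.008929  =>  V_1 = 0.6386 V
Power in each resistor, P = (ΔV)²/R:
  P_R1 = (5 - 0.6386)²/560 = 0.03397 W
  P_R2 = (0.6386 - 0)²/82 = 0.004974 W
P_total = P_R1 + P_R2 = 0.03894 W

Final answer: 0.03894 W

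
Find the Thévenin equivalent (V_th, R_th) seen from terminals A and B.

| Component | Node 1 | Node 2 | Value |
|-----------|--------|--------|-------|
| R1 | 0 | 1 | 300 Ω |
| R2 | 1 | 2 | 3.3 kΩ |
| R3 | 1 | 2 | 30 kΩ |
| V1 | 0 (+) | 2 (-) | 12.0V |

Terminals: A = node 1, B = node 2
Step 1 — V_th is the open-circuit voltage V_A - V_B (nothing connected across the terminals).
Nodal analysis, taking node 2 as the 0 V reference.
Source V1 fixes V_0 = 12 V.
KCL at each unknown node (sum of currents leaving = 0; resistances in Ω):
  Node 1: (V_1 - 12)/300 + (V_1 - 0)/3300 + (V_1 - 0)/30000 = 0
Collecting terms: 0.00367 × V_1 = 0.04  =>  V_1 = 10.9 V
V_th = V_1 - V_2 = 10.9 - 0 = 10.9 V
Step 2 — R_th: zero the source — replace V1 by a short circuit (node 2 merges into node 0) — and find the resistance seen between A (node 1) and B (node 0).
Reduce the network between node 1 (A) and node 0 (B) by series/parallel combination:
  Rp1 = R1 ‖ R2 ‖ R3 (parallel, all between nodes 0 and 1) = 1/(1/300 + 1/3300 + 1/30000) = 272.5 Ω
R_th = 272.5 Ω

Final answer: V_th = 10.9 V, R_th = 272.5 Ω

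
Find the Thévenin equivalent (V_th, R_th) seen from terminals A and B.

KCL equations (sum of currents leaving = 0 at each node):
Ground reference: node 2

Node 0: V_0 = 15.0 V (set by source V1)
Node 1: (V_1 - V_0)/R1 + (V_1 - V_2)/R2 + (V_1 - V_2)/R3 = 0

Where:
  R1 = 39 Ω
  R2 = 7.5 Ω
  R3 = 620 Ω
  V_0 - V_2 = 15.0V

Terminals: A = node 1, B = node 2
Step 1 — V_th is the open-circuit voltage V_A - V_B (nothing connected across the terminals).
Nodal analysis, taking node 2 as the 0 V reference.
Source V1 fixes V_0 = 15 V.
KCL at each unknown node (sum of currents leaving = 0; resistances in Ω):
  Node 1: (V_1 - 15)/39 + (V_1 - 0)/7.5 + (V_1 - 0)/620 = 0
Collecting terms: 0.1606 × V_1 = 0.3846  =>  V_1 = 2.395 V
V_th = V_1 - V_2 = 2.395 - 0 = 2.395 V
Step 2 — R_th: zero the source — replace V1 by a short circuit (node 2 merges into node 0) — and find the resistance seen between A (node 1) and B (node 0).
Reduce the network between node 1 (A) and node 0 (B) by series/parallel combination:
  Rp1 = R1 ‖ R2 ‖ R3 (parallel, all between nodes 0 and 1) = 1/(1/39 + 1/7.5 + 1/620) = 6.227 Ω
R_th = 6.227 Ω

Final answer: V_th = 2.395 V, R_th = 6.227 Ω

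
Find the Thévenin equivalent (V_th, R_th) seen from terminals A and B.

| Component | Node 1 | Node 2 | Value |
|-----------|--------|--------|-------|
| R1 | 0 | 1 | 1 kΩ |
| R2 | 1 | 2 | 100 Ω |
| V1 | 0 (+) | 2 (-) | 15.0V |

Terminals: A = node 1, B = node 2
Step 1 — V_th is the open-circuit voltage V_A - V_B (nothing connected across the terminals).
Nodal analysis, taking node 2 as the 0 V reference.
Source V1 fixes V_0 = 15 V.
KCL at each unknown node (sum of currents leaving = 0; resistances in Ω):
  Node 1: (V_1 - 15)/1000 + (V_1 - 0)/100 = 0
Collecting terms: 0.011 × V_1 = 0.015  =>  V_1 = 1.364 V
V_th = V_1 - V_2 = 1.364 - 0 = 1.364 V
Step 2 — R_th: zero the source — replace V1 by a short circuit (node 2 merges into node 0) — and find the resistance seen between A (node 1) and B (node 0).
Reduce the network between node 1 (A) and node 0 (B) by series/parallel combination:
  Rp1 = R1 ‖ R2 (parallel, both between nodes 0 and 1) = 1/(1/1000 + 1/100) = 90.91 Ω
R_th = 90.91 Ω

Final answer: V_th = 1.364 V, R_th = 90.91 Ω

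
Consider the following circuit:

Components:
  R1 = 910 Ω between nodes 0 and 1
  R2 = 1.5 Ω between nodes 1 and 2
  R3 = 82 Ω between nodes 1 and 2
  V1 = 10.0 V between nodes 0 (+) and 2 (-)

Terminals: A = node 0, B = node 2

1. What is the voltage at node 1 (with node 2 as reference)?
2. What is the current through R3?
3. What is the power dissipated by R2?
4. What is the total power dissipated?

Nodal analysis, taking node 2 as the 0 V reference.
Source V1 fixes V_0 = 10 V.
KCL at each unknown node (sum of currents leaving = 0; resistances in Ω):
  Node 1: (V_1 - 10)/910 + (V_1 - 0)/1.5 + (V_1 - 0)/82 = 0
Collecting terms: 0.68 × V_1 = 0.01099  =>  V_1 = 0.01616 V
Part 1:
  Read off the nodal solution: V_1 = 0.01616 V
Part 2:
  I_R3 = (V_1 - V_2)/R3 = (0.01616 - 0)/82 = 0.0001971 A
  Magnitude: I_R3 = 0.0001971 A
Part 3:
  I_R2 = (V_1 - V_2)/R2 = (0.01616 - 0)/1.5 = 0.01077 A
  P_R2 = I_R2² × R2 = (0.01077)² × 1.5 = 0.0001741 W
Part 4:
  Power in each resistor, P = (ΔV)²/R:
    P_R1 = (10 - 0.01616)²/910 = 0.1095 W
    P_R2 = (0.01616 - 0)²/1.5 = 0.0001741 W
    P_R3 = (0.01616 - 0)²/82 = 0.000003185 W
  P_total = P_R1 + P_R2 + P_R3 = 0.1097 W

Final answers:
1. V_1 = 0.01616 V
2. I_R3 = 0.0001971 A
3. P_R2 = 0.0001741 W
4. P_total = 0.1097 W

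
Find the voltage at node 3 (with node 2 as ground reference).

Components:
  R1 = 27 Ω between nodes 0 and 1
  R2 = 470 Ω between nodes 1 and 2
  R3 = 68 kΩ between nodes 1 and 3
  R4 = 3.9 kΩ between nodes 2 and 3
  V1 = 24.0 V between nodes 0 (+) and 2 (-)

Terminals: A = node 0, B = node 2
Nodal analysis, taking node 2 as the 0 V reference.
Source V1 fixes V_0 = 24 V.
KCL at each unknown node (sum of currents leaving = 0; resistances in Ω):
  Node 1: (V_1 - 24)/27 + (V_1 - 0)/470 + (V_1 - V_3)/68000 = 0
  Node 3: (V_3 - V_1)/68000 + (V_3 - 0)/3900 = 0
Collecting terms (coefficients in siemens):
  0.03918·V_1 - 0.00001471·V_3 = 0.8889
  0.0002711·V_3 - 0.00001471·V_1 = 0
Determinant D = (0.03918)(0.0002711) - (-0.00001471)(-0.00001471) = 0.00001062
V_1 = [(0.8889)(0.0002711) - (-0.00001471)(0)]/D = 22.69 V
V_3 = [(0.03918)(0) - (0.8889)(-0.00001471)]/D = 1.231 V
The requested potential is V_3 = 1.231 V.

Final answer: V_3 = 1.231 V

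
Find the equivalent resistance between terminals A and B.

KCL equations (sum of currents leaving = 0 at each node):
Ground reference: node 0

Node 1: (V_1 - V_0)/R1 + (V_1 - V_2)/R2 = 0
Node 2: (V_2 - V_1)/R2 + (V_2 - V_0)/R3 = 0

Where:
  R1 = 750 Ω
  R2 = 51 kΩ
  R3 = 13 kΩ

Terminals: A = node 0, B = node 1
Reduce the network between node 0 (A) and node 1 (B) by series/parallel combination:
  Rs1 = R3 + R2 (series, joined only at node 2) = 13000 + 51000 = 64000 Ω
  Rp1 = R1 ‖ Rs1 (parallel, both between nodes 0 and 1) = 1/(1/750 + 1/64000) = 741.3 Ω
R_eq = 741.3 Ω

Final answer: 741.3 Ω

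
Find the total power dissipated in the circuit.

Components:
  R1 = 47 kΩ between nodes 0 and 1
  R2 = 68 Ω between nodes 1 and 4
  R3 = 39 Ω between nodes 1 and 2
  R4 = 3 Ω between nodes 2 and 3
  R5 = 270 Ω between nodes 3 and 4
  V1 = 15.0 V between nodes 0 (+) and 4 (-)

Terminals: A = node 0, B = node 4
Nodal analysis, taking node 4 as the 0 V reference.
Source V1 fixes V_0 = 15 V.
KCL at each unknown node (sum of currents leaving = 0; resistances in Ω):
  Node 1: (V_1 - 15)/47000 + (V_1 - 0)/68 + (V_1 - V_2)/39 = 0
  Node 2: (V_2 - V_1)/39 + (V_2 - V_3)/3 = 0
  Node 3: (V_3 - V_2)/3 + (V_3 - 0)/270 = 0
Collecting terms (coefficients in siemens):
  0.04037·V_1 - 0.02564·V_2 = 0.0003191
  0.359·V_2 - 0.02564·V_1 - 0.3333·V_3 = 0
  0.337·V_3 - 0.3333·V_2 = 0
Solving these 3 simultaneous equations (Gaussian elimination) gives:
  V_1 = 0.0178 V, V_2 = 0.01557 V, V_3 = 0.0154 V
Power in each resistor, P = (ΔV)²/R:
  P_R1 = (15 - 0.0178)²/47000 = 0.004776 W
  P_R2 = (0.0178 - 0)²/68 = 0.000004658 W
  P_R3 = (0.0178 - 0.01557)²/39 = 0.0000001269 W
  P_R4 = (0.01557 - 0.0154)²/3 = 0.000000009762 W
  P_R5 = (0.0154 - 0)²/270 = 0.0000008786 W
P_total = P_R1 + P_R2 + P_R3 + P_R4 + P_R5 = 0.004782 W

Final answer: 0.004782 W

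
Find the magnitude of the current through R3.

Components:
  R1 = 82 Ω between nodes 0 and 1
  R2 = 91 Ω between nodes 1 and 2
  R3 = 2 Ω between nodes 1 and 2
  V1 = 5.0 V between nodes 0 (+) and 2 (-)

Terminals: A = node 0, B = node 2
Nodal analysis, taking node 2 as the 0 V reference.
Source V1 fixes V_0 = 5 V.
KCL at each unknown node (sum of currents leaving = 0; resistances in Ω):
  Node 1: (V_1 - 5)/82 + (V_1 - 0)/91 + (V_1 - 0)/2 = 0
Collecting terms: 0.5232 × V_1 = 0.06098  =>  V_1 = 0.1165 V
I_R3 = (V_1 - V_2)/R3 = (0.1165 - 0)/2 = 0.05827 A
|I_R3| = 0.05827 A

Final answer: |I_R3| = 0.05827 A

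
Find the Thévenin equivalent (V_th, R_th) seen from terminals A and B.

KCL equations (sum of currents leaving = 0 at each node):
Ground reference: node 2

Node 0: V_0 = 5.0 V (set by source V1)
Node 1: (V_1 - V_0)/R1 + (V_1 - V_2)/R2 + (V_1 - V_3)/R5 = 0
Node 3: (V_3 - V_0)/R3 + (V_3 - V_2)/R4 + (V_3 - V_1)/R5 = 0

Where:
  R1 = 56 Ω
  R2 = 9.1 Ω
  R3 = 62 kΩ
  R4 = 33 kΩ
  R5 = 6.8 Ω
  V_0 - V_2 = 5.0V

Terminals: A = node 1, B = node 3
Step 1 — V_th is the open-circuit voltage V_A - V_B (nothing connected across the terminals).
Nodal analysis, taking node 2 as the 0 V reference.
Source V1 fixes V_0 = 5 V.
KCL at each unknown node (sum of currents leaving = 0; resistances in Ω):
  Node 1: (V_1 - 5)/56 + (V_1 - 0)/9.1 + (V_1 - V_3)/6.8 = 0
  Node 3: (V_3 - 5)/62000 + (V_3 - 0)/33000 + (V_3 - V_1)/6.8 = 0
Collecting terms (coefficients in siemens):
  0.2748·V_1 - 0.1471·V_3 = 0.08929
  0.1471·V_3 - 0.1471·V_1 = 0.00008065
Determinant D = (0.2748)(0.1471) - (-0.1471)(-0.1471) = 0.0188
V_1 = [(0.08929)(0.1471) - (-0.1471)(0.00008065)]/D = 0.6993 V
V_3 = [(0.2748)(0.00008065) - (0.08929)(-0.1471)]/D = 0.6996 V
V_th = V_1 - V_3 = 0.6993 - 0.6996 = -0.0003275 V
Step 2 — R_th: zero the source — replace V1 by a short circuit (node 2 merges into node 0) — and find the resistance seen between A (node 1) and B (node 3).
Reduce the network between node 1 (A) and node 3 (B) by series/parallel combination:
  Rp1 = R1 ‖ R2 (parallel, both between nodes 0 and 1) = 1/(1/56 + 1/9.1) = 7.828 Ω
  Rp2 = R3 ‖ R4 (parallel, both between nodes 0 and 3) = 1/(1/62000 + 1/33000) = 21540 Ω
  Rs1 = Rp1 + Rp2 (series, joined only at node 0) = 7.828 + 21540 = 21540 Ω
  Rp3 = R5 ‖ Rs1 (parallel, both between nodes 1 and 3) = 1/(1/6.8 + 1/21540) = 6.798 Ω
R_th = 6.798 Ω

Final answer: V_th = -0.0003275 V, R_th = 6.798 Ω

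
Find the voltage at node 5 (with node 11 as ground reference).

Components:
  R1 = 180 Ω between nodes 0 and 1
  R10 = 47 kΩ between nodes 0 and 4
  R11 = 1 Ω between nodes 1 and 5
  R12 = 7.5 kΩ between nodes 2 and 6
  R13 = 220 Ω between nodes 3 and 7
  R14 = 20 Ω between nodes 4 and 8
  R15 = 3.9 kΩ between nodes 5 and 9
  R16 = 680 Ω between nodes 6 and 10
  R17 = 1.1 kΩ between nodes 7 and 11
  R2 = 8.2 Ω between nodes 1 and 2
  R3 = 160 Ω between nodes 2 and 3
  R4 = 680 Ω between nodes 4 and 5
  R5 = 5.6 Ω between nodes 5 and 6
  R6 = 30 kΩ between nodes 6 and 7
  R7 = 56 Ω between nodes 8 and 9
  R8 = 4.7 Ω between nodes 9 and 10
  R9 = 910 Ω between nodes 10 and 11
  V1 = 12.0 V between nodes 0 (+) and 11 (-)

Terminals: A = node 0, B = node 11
Nodal analysis, taking node 11 as the 0 V reference.
Source V1 fixes V_0 = 12 V.
KCL at each unknown node (sum of currents leaving = 0; resistances in Ω):
  Node 1: (V_1 - 12)/180 + (V_1 - V_2)/8.2 + (V_1 - V_5)/1 = 0
  Node 2: (V_2 - V_1)/8.2 + (V_2 - V_3)/160 + (V_2 - V_6)/7500 = 0
  Node 3: (V_3 - V_2)/160 + (V_3 - V_7)/220 = 0
  Node 4: (V_4 - V_5)/680 + (V_4 - 12)/47000 + (V_4 - V_8)/20 = 0
  Node 5: (V_5 - V_4)/680 + (V_5 - V_6)/5.6 + (V_5 - V_1)/1 + (V_5 - V_9)/3900 = 0
  Node 6: (V_6 - V_5)/5.6 + (V_6 - V_7)/30000 + (V_6 - V_2)/7500 + (V_6 - V_10)/680 = 0
  Node 7: (V_7 - V_6)/30000 + (V_7 - V_3)/220 + (V_7 - 0)/1100 = 0
  Node 8: (V_8 - V_9)/56 + (V_8 - V_4)/20 = 0
  Node 9: (V_9 - V_8)/56 + (V_9 - V_10)/4.7 + (V_9 - V_5)/3900 = 0
  Node 10: (V_10 - V_9)/4.7 + (V_10 - 0)/910 + (V_10 - V_6)/680 = 0
Collecting terms (coefficients in siemens):
  1.128·V_1 - 0.122·V_2 - 1·V_5 = 0.06667
  0.1283·V_2 - 0.122·V_1 - 0.00625·V_3 - 0.0001333·V_6 = 0
  0.0108·V_3 - 0.00625·V_2 - 0.004545·V_7 = 0
  0.05149·V_4 - 0.001471·V_5 - 0.05·V_8 = 0.0002553
  1.18·V_5 - 1·V_1 - 0.001471·V_4 - 0.1786·V_6 - 0.0002564·V_9 = 0
  0.1802·V_6 - 0.0001333·V_2 - 0.1786·V_5 - 0.00003333·V_7 - 0.001471·V_10 = 0
  0.005488·V_7 - 0.004545·V_3 - 0.00003333·V_6 = 0
  0.06786·V_8 - 0.05·V_4 - 0.01786·V_9 = 0
  0.2309·V_9 - 0.0002564·V_5 - 0.01786·V_8 - 0.2128·V_10 = 0
  0.2153·V_10 - 0.001471·V_6 - 0.2128·V_9 = 0
Solving these 10 simultaneous equations (Gaussian elimination) gives:
  V_1 = 9.487 V, V_2 = 9.435 V, V_3 = 8.425 V, V_4 = 7.251 V
  V_5 = 9.479 V, V_6 = 9.459 V, V_7 = 7.036 V, V_8 = 7.184 V
  V_9 = 6.995 V, V_10 = 6.976 V
The requested potential is V_5 = 9.479 V.

Final answer: V_5 = 9.479 V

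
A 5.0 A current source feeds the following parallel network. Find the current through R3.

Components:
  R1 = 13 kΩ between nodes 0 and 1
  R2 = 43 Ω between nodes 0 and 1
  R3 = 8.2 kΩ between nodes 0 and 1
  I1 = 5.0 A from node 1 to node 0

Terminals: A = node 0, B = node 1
All resistors sit directly between nodes 0 and 1, so they are in parallel and share one voltage V; the full source current 5 A splits among them.
1/R_par = 1/13000 + 1/43 + 1/8200 = 0.02345 S  =>  R_par = 42.64 Ω
V = I × R_par = 5 × 42.64 = 213.2 V
I_R3 = V/R3 = 213.2/8200 = 0.026 A

Final answer: 0.026 A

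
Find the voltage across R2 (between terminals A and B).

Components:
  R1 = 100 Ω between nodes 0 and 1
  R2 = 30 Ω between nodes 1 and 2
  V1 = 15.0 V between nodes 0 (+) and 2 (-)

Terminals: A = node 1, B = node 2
R1 and R2 are in series across V1 (node 0 → node 1 → node 2), and the output A–B is taken across R2, so this is a voltage divider.
Series current: I = V1/(R1 + R2) = 15/(100 + 30) = 15/130 = 0.1154 A
V_R2 = I × R2 = V1 × R2/(R1 + R2) = 15 × 30/130 = 3.462 V

Final answer: 3.462 V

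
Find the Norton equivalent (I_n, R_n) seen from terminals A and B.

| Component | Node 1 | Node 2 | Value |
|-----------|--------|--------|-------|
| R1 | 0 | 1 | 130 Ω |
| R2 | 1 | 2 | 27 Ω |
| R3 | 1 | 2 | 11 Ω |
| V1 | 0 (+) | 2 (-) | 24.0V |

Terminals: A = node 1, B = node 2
Find the Thévenin equivalent first; then I_n = V_th/R_th and R_n = R_th.
Step 1 — V_th is the open-circuit voltage V_A - V_B (nothing connected across the terminals).
Nodal analysis, taking node 2 as the 0 V reference.
Source V1 fixes V_0 = 24 V.
KCL at each unknown node (sum of currents leaving = 0; resistances in Ω):
  Node 1: (V_1 - 24)/130 + (V_1 - 0)/27 + (V_1 - 0)/11 = 0
Collecting terms: 0.1356 × V_1 = 0.1846  =>  V_1 = 1.361 V
V_th = V_1 - V_2 = 1.361 - 0 = 1.361 V
Step 2 — R_th: zero the source — replace V1 by a short circuit (node 2 merges into node 0) — and find the resistance seen between A (node 1) and B (node 0).
Reduce the network between node 1 (A) and node 0 (B) by series/parallel combination:
  Rp1 = R1 ‖ R2 ‖ R3 (parallel, all between nodes 0 and 1) = 1/(1/130 + 1/27 + 1/11) = 7.373 Ω
R_th = 7.373 Ω
I_n = V_th/R_th = 1.361/7.373 = 0.1846 A, and R_n = R_th = 7.373 Ω

Final answer: I_n = 0.1846 A, R_n = 7.373 Ω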